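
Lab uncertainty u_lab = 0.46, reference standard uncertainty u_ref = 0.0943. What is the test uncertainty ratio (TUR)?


TUR = u_lab / u_ref
= 0.46 / 0.0943
= 4.8780

4.8780


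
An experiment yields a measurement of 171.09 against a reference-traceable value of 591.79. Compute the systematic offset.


Systematic error = measured - true
= 171.09 - 591.79
= -420.7000

-420.7000


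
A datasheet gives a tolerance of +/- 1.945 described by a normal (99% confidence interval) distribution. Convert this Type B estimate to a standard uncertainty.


u_B = half_width / 2.576
u_B = 1.945 / 2.576
u_B = 0.7550

0.7550


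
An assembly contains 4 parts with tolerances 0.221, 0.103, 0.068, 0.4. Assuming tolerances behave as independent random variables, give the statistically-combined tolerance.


RSS = sqrt(0.221^2 + 0.103^2 + 0.068^2 + 0.4^2)
= sqrt(0.224074)
= 0.4734

0.4734


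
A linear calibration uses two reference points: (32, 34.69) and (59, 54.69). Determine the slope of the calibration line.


slope = (y2 - y1) / (x2 - x1)
= (54.69 - 34.69) / (59 - 32)
= 20.0000 / 27
= 0.7407

0.7407


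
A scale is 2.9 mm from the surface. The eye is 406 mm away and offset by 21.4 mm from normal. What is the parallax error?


error = h * offset / d
= 2.9 * 21.4 / 406
= 0.1529

0.1529


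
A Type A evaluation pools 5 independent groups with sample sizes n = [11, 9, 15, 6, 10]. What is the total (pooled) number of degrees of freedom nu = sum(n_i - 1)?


nu = sum_i (n_i - 1)
nu = ((11 - 1) + (9 - 1) + (15 - 1) + (6 - 1) + (10 - 1))
nu = 10 + 8 + 14 + 5 + 9
nu = 46

46


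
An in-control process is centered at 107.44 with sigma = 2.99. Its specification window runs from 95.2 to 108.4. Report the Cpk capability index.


Cpu = (USL - mean) / (3*sigma) = (108.4 - 107.44) / (3*2.99) = 0.1070
Cpl = (mean - LSL) / (3*sigma) = (107.44 - 95.2) / (3*2.99) = 1.3645
Cpk = min(Cpu, Cpl) = 0.1070

0.1070


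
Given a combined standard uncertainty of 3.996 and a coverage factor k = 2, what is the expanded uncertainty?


U = k * uc
U = 2 * 3.996
U = 7.9920

7.9920


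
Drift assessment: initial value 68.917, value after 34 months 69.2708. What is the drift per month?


rate = (v2 - v1) / months
= (69.2708 - 68.917) / 34
= 0.3538 / 34
= 0.0104

0.0104


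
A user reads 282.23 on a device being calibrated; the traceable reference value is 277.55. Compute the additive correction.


Correction = standard - reading
= 277.55 - 282.23
= -4.6800

-4.6800


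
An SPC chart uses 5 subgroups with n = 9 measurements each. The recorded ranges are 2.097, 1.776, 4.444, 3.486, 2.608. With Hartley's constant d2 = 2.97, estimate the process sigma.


R_bar = (2.097 + 1.776 + 4.444 + 3.486 + 2.608) / 5
R_bar = 14.411 / 5 = 2.8822
sigma_hat = R_bar / d2 = 2.8822 / 2.97 = 0.9704

0.9704


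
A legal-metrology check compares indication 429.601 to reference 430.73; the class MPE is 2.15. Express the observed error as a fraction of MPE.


e = indication - reference = 429.601 - 430.73 = -1.1290
|e| = 1.1290
ratio = |e| / MPE = 1.1290 / 2.15
ratio = 0.5251

0.5251


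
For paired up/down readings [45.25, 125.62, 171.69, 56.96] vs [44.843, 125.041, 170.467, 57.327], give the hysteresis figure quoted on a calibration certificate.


|45.25 - 44.843| = 0.4070
|125.62 - 125.041| = 0.5790
|171.69 - 170.467| = 1.2230
|56.96 - 57.327| = 0.3670
hysteresis = max(diffs) = 1.2230

1.2230


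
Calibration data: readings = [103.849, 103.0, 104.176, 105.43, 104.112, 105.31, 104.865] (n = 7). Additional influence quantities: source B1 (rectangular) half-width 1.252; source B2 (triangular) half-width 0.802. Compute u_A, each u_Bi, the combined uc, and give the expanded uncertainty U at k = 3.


mean = (103.849 + 103.0 + 104.176 + 105.43 + 104.112 + 105.31 + 104.865) / 7 = 104.3917143
s = sqrt(sum((x - mean)^2)/(n-1)) = 0.8661664
u_A = s / sqrt(n) = 0.8661664 / sqrt(7) = 0.32738013
u_B1 = 1.252 / sqrt(3) = 0.72284254
u_B2 = 0.802 / sqrt(6) = 0.32741513
uc = sqrt(0.32738013^2 + 0.72284254^2 + 0.32741513^2) = 0.85841701
U = k * uc = 3 * 0.85841701
U = 2.5753

2.5753


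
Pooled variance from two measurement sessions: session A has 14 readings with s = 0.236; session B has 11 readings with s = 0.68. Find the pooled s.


s_p = sqrt(((n1-1)*s1^2 + (n2-1)*s2^2) / (n1+n2-2))
numerator = (14-1)*0.236^2 + (11-1)*0.68^2 = 0.724048 + 4.624 = 5.348048
denominator = 14 + 11 - 2 = 23
s_p^2 = 5.348048 / 23 = 0.23252383
s_p = sqrt(0.23252383) = 0.4822

0.4822


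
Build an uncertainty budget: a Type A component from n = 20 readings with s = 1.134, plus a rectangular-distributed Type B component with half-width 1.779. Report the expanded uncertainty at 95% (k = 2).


u_A = s / sqrt(n) = 1.134 / sqrt(20) = 0.25357011
u_B = half_width / sqrt(3) = 1.779 / sqrt(3) = 1.0271061
uc = sqrt(u_A^2 + u_B^2) = sqrt(0.25357011^2 + 1.0271061^2) = 1.0579436
U = k * uc = 2 * 1.0579436
U = 2.1159

2.1159


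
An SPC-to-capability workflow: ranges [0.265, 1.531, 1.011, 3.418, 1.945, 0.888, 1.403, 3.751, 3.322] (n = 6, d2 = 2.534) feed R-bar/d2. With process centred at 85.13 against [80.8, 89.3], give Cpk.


R_bar = (0.265 + 1.531 + 1.011 + 3.418 + 1.945 + 0.888 + 1.403 + 3.751 + 3.322) / 9 = 1.9482222
sigma = R_bar / d2 = 1.9482222 / 2.534 = 0.76883275
Cp = (USL - LSL)/(6*sigma) = (89.3 - 80.8)/(6*0.76883275) = 1.8426
Cpu = (89.3 - 85.13)/(3*0.76883275) = 1.8079
Cpl = (85.13 - 80.8)/(3*0.76883275) = 1.8773
Cpk = min(Cpu, Cpl) = 1.8079

1.8079


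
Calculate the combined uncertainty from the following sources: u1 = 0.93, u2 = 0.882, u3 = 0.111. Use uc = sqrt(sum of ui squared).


uc = sqrt(0.93^2 + 0.882^2 + 0.111^2)
uc = sqrt(1.655145)
uc = 1.2865

1.2865


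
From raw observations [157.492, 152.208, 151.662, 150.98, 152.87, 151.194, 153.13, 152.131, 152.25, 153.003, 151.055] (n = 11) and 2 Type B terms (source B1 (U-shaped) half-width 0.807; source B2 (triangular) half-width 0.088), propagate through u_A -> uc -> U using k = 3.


mean = (157.492 + 152.208 + 151.662 + 150.98 + 152.87 + 151.194 + 153.13 + 152.131 + 152.25 + 153.003 + 151.055) / 11 = 152.5431818
s = sqrt(sum((x - mean)^2)/(n-1)) = 1.8104307
u_A = s / sqrt(n) = 1.8104307 / sqrt(11) = 0.54586539
u_B1 = 0.807 / sqrt(2) = 0.57063517
u_B2 = 0.088 / sqrt(6) = 0.03592585
uc = sqrt(0.54586539^2 + 0.57063517^2 + 0.03592585^2) = 0.79049617
U = k * uc = 3 * 0.79049617
U = 2.3715

2.3715


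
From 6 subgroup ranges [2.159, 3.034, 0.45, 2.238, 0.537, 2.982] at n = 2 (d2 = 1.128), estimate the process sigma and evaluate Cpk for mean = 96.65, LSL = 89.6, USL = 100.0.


R_bar = (2.159 + 3.034 + 0.45 + 2.238 + 0.537 + 2.982) / 6 = 1.9
sigma = R_bar / d2 = 1.9 / 1.128 = 1.6843972
Cp = (USL - LSL)/(6*sigma) = (100.0 - 89.6)/(6*1.6843972) = 1.0291
Cpu = (100.0 - 96.65)/(3*1.6843972) = 0.6629
Cpl = (96.65 - 89.6)/(3*1.6843972) = 1.3952
Cpk = min(Cpu, Cpl) = 0.6629

0.6629


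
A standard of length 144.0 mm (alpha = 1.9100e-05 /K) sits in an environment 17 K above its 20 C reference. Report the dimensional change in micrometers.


dL = L * alpha * dT
= 144.0 * 1.9100e-05 * 17
= 0.0467568 mm
dL_um = 0.0467568 * 1000 = 46.7568 um

46.7568


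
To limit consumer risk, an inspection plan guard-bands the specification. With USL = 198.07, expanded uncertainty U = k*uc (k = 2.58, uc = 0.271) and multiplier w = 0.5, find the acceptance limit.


U = k * uc = 2.58 * 0.271 = 0.69918
guard band g = w * U = 0.5 * 0.69918 = 0.34959
AL = USL - g = 198.07 - 0.34959
AL = 197.7204

197.7204


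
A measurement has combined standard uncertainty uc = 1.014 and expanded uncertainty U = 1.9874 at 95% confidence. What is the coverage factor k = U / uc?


k = U / uc
k = 1.9874 / 1.014
k = 1.96

1.96


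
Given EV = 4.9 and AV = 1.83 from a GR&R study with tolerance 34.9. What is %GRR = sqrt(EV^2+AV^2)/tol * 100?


GRR = sqrt(EV^2 + AV^2) = sqrt(4.9^2 + 1.83^2) = 5.2305736
%GRR = GRR / tol * 100 = 5.2305736 / 34.9 * 100
%GRR = 14.9873

14.9873


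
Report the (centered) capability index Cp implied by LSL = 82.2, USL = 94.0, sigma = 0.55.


Cp = (USL - LSL) / (6 * sigma)
= (94.0 - 82.2) / (6 * 0.55)
= 11.8000 / 3.3000
= 3.5758

3.5758


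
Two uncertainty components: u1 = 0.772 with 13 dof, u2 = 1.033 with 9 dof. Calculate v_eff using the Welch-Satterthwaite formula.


uc = sqrt(u1^2 + u2^2) = sqrt(0.772^2 + 1.033^2) = 1.2896019
v_eff = uc^4 / (u1^4/v1 + u2^4/v2)
= 1.2896019^4 / (0.772^4/13 + 1.033^4/9)
= 2.765812 / 0.15384272
v_eff = 17.9782

17.9782


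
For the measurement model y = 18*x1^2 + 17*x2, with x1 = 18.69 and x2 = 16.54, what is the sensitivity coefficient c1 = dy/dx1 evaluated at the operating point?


y = 18*x1^2 + 17*x2
dy/dx1 = 2*18*x1
Evaluate at x1 = 18.69: c1 = 36 * 18.69
c1 = 672.8400

672.8400


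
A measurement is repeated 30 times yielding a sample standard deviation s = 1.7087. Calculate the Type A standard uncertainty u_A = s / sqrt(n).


u_A = s / sqrt(n)
u_A = 1.7087 / sqrt(30)
u_A = 1.7087 / 5.4772256
u_A = 0.3120

0.3120


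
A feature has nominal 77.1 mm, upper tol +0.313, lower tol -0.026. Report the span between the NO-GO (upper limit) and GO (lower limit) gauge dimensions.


GO = nominal - lower_tol (smallest hole = maximum material condition)
GO = 77.1 - 0.026 = 77.074
NO-GO = nominal + upper_tol (largest hole = least material condition)
NO-GO = 77.1 + 0.313 = 77.413
spread = NO-GO - GO = 77.413 - 77.074 = 0.3390

0.3390


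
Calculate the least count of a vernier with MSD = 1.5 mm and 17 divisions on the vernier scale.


LC = MSD / n_div
= 1.5 / 17
= 0.0882

0.0882


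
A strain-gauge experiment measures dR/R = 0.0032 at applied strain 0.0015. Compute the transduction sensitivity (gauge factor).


GF = (dR/R) / epsilon
= 0.0032 / 0.0015
= 2.1333

2.1333


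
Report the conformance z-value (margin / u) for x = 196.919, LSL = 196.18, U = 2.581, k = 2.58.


u = U / k = 2.581 / 2.58 = 1.0003876
margin = |LSL - x| = |196.18 - 196.919| = 0.739
z = margin / u = 0.739 / 1.0003876
z = 0.7387

0.7387


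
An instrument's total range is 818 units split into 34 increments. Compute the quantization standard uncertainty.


resolution = range / divisions
resolution = 818 / 34 = 24.058824
u_res = resolution / (2*sqrt(3))
u_res = 24.058824 / 3.4641016
u_res = 6.9452

6.9452


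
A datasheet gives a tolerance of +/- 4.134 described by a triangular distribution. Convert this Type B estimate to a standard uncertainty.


u_B = half_width / sqrt(6)
u_B = 4.134 / 2.4494897
u_B = 1.6877

1.6877


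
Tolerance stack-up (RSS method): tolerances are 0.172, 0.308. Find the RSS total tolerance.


RSS = sqrt(0.172^2 + 0.308^2)
= sqrt(0.124448)
= 0.3528

0.3528


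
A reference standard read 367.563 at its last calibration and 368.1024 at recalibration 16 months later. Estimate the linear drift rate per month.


rate = (v2 - v1) / months
= (368.1024 - 367.563) / 16
= 0.5394 / 16
= 0.0337

0.0337


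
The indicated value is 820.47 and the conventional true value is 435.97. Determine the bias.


Systematic error = measured - true
= 820.47 - 435.97
= 384.5000

384.5000


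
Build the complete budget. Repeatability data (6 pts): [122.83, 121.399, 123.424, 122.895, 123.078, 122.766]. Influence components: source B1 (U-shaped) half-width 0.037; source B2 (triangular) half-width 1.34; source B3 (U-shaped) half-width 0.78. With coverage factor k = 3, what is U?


mean = (122.83 + 121.399 + 123.424 + 122.895 + 123.078 + 122.766) / 6 = 122.732
s = sqrt(sum((x - mean)^2)/(n-1)) = 0.6946651
u_A = s / sqrt(n) = 0.6946651 / sqrt(6) = 0.28359584
u_B1 = 0.037 / sqrt(2) = 0.026162951
u_B2 = 1.34 / sqrt(6) = 0.54705271
u_B3 = 0.78 / sqrt(2) = 0.55154329
uc = sqrt(0.28359584^2 + 0.026162951^2 + 0.54705271^2 + 0.55154329^2) = 0.82739215
U = k * uc = 3 * 0.82739215
U = 2.4822

2.4822


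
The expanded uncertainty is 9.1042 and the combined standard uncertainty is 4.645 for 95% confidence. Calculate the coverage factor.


k = U / uc
k = 9.1042 / 4.645
k = 1.96

1.96


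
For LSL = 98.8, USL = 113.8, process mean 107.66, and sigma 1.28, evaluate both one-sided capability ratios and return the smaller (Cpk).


Cpu = (USL - mean) / (3*sigma) = (113.8 - 107.66) / (3*1.28) = 1.5990
Cpl = (mean - LSL) / (3*sigma) = (107.66 - 98.8) / (3*1.28) = 2.3073
Cpk = min(Cpu, Cpl) = 1.5990

1.5990


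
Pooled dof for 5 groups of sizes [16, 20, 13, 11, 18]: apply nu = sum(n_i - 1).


nu = sum_i (n_i - 1)
nu = ((16 - 1) + (20 - 1) + (13 - 1) + (11 - 1) + (18 - 1))
nu = 15 + 19 + 12 + 10 + 17
nu = 73

73


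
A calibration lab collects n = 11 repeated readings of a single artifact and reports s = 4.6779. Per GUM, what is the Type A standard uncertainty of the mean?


u_A = s / sqrt(n)
u_A = 4.6779 / sqrt(11)
u_A = 4.6779 / 3.3166248
u_A = 1.4104

1.4104


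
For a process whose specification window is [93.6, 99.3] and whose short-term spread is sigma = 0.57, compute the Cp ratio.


Cp = (USL - LSL) / (6 * sigma)
= (99.3 - 93.6) / (6 * 0.57)
= 5.7000 / 3.4200
= 1.6667

1.6667


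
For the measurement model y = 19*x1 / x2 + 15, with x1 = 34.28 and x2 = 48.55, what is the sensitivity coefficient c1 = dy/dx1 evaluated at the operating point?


y = 19*x1 / x2 + 15
dy/dx1 = 19/x2
Evaluate at x2 = 48.55: c1 = 19 / 48.55
c1 = 0.3913

0.3913


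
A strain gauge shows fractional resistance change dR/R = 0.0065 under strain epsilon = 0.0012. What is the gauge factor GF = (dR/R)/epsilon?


GF = (dR/R) / epsilon
= 0.0065 / 0.0012
= 5.4167

5.4167


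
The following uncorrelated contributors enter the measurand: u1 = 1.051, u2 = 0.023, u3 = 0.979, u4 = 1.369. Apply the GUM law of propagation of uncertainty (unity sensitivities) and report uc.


uc = sqrt(1.051^2 + 0.023^2 + 0.979^2 + 1.369^2)
uc = sqrt(3.937732)
uc = 1.9844

1.9844


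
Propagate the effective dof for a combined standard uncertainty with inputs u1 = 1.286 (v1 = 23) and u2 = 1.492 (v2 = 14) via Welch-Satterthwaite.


uc = sqrt(u1^2 + u2^2) = sqrt(1.286^2 + 1.492^2) = 1.969736
v_eff = uc^4 / (u1^4/v1 + u2^4/v2)
= 1.969736^4 / (1.286^4/23 + 1.492^4/14)
= 15.053313 / 0.47286919
v_eff = 31.8340

31.8340


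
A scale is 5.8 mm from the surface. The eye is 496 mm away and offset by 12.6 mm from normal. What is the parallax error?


error = h * offset / d
= 5.8 * 12.6 / 496
= 0.1473

0.1473


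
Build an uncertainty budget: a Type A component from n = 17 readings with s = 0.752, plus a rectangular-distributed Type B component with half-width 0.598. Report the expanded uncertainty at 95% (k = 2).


u_A = s / sqrt(n) = 0.752 / sqrt(17) = 0.18238679
u_B = half_width / sqrt(3) = 0.598 / sqrt(3) = 0.34525546
uc = sqrt(u_A^2 + u_B^2) = sqrt(0.18238679^2 + 0.34525546^2) = 0.3904693
U = k * uc = 2 * 0.3904693
U = 0.7809

0.7809


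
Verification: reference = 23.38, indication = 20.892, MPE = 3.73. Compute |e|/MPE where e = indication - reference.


e = indication - reference = 20.892 - 23.38 = -2.4880
|e| = 2.4880
ratio = |e| / MPE = 2.4880 / 3.73
ratio = 0.6670

0.6670


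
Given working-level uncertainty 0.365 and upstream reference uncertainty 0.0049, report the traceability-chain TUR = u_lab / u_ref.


TUR = u_lab / u_ref
= 0.365 / 0.0049
= 74.4898

74.4898


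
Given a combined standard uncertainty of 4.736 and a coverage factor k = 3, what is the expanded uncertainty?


U = k * uc
U = 3 * 4.736
U = 14.2080

14.2080


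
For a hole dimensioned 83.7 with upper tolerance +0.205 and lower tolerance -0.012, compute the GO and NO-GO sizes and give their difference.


GO = nominal - lower_tol (smallest hole = maximum material condition)
GO = 83.7 - 0.012 = 83.688
NO-GO = nominal + upper_tol (largest hole = least material condition)
NO-GO = 83.7 + 0.205 = 83.905
spread = NO-GO - GO = 83.905 - 83.688 = 0.2170

0.2170


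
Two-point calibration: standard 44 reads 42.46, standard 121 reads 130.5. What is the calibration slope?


slope = (y2 - y1) / (x2 - x1)
= (130.5 - 42.46) / (121 - 44)
= 88.0400 / 77
= 1.1434

1.1434


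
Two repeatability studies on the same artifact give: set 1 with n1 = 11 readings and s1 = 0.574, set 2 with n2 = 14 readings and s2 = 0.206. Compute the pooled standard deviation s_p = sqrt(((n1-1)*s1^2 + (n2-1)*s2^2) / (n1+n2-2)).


s_p = sqrt(((n1-1)*s1^2 + (n2-1)*s2^2) / (n1+n2-2))
numerator = (11-1)*0.574^2 + (14-1)*0.206^2 = 3.29476 + 0.551668 = 3.846428
denominator = 11 + 14 - 2 = 23
s_p^2 = 3.846428 / 23 = 0.167236
s_p = sqrt(0.167236) = 0.4089

0.4089


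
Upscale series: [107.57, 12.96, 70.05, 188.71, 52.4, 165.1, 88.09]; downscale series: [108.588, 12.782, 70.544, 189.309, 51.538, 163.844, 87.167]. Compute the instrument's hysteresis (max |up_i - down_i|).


|107.57 - 108.588| = 1.0180
|12.96 - 12.782| = 0.1780
|70.05 - 70.544| = 0.4940
|188.71 - 189.309| = 0.5990
|52.4 - 51.538| = 0.8620
|165.1 - 163.844| = 1.2560
|88.09 - 87.167| = 0.9230
hysteresis = max(diffs) = 1.2560

1.2560


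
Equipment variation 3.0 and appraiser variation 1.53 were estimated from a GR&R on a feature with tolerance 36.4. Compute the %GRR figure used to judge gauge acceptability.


GRR = sqrt(EV^2 + AV^2) = sqrt(3.0^2 + 1.53^2) = 3.3676253
%GRR = GRR / tol * 100 = 3.3676253 / 36.4 * 100
%GRR = 9.2517

9.2517


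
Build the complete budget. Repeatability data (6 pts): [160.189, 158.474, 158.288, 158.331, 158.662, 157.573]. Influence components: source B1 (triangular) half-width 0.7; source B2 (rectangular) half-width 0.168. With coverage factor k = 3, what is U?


mean = (160.189 + 158.474 + 158.288 + 158.331 + 158.662 + 157.573) / 6 = 158.5861667
s = sqrt(sum((x - mean)^2)/(n-1)) = 0.86809295
u_A = s / sqrt(n) = 0.86809295 / sqrt(6) = 0.35439746
u_B1 = 0.7 / sqrt(6) = 0.2857738
u_B2 = 0.168 / sqrt(3) = 0.096994845
uc = sqrt(0.35439746^2 + 0.2857738^2 + 0.096994845^2) = 0.46548064
U = k * uc = 3 * 0.46548064
U = 1.3964

1.3964


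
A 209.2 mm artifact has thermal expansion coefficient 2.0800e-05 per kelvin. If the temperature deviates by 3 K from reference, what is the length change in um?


dL = L * alpha * dT
= 209.2 * 2.0800e-05 * 3
= 0.0130541 mm
dL_um = 0.0130541 * 1000 = 13.0541 um

13.0541


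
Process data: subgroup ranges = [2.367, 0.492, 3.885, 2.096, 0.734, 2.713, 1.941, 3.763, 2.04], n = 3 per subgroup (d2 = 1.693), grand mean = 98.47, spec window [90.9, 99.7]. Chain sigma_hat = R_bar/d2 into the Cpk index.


R_bar = (2.367 + 0.492 + 3.885 + 2.096 + 0.734 + 2.713 + 1.941 + 3.763 + 2.04) / 9 = 2.2256667
sigma = R_bar / d2 = 2.2256667 / 1.693 = 1.3146289
Cp = (USL - LSL)/(6*sigma) = (99.7 - 90.9)/(6*1.3146289) = 1.1157
Cpu = (99.7 - 98.47)/(3*1.3146289) = 0.3119
Cpl = (98.47 - 90.9)/(3*1.3146289) = 1.9194
Cpk = min(Cpu, Cpl) = 0.3119

0.3119


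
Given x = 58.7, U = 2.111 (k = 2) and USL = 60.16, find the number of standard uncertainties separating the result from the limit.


u = U / k = 2.111 / 2 = 1.0555
margin = |USL - x| = |60.16 - 58.7| = 1.46
z = margin / u = 1.46 / 1.0555
z = 1.3832

1.3832


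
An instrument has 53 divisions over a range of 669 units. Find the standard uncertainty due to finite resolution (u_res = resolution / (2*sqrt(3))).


resolution = range / divisions
resolution = 669 / 53 = 12.622642
u_res = resolution / (2*sqrt(3))
u_res = 12.622642 / 3.4641016
u_res = 3.6438

3.6438


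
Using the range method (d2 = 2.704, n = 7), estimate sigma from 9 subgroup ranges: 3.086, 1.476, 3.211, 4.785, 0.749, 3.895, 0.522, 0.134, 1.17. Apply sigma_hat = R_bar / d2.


R_bar = (3.086 + 1.476 + 3.211 + 4.785 + 0.749 + 3.895 + 0.522 + 0.134 + 1.17) / 9
R_bar = 19.028 / 9 = 2.1142222
sigma_hat = R_bar / d2 = 2.1142222 / 2.704 = 0.7819

0.7819


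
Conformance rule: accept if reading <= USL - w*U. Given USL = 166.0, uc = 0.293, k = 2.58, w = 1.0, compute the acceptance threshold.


U = k * uc = 2.58 * 0.293 = 0.75594
guard band g = w * U = 1.0 * 0.75594 = 0.75594
AL = USL - g = 166.0 - 0.75594
AL = 165.2441

165.2441


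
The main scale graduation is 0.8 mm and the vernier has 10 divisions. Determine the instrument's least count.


LC = MSD / n_div
= 0.8 / 10
= 0.0800

0.0800


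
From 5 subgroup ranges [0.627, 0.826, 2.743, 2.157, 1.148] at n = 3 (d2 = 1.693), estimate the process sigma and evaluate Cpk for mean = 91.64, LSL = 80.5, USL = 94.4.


R_bar = (0.627 + 0.826 + 2.743 + 2.157 + 1.148) / 5 = 1.5002
sigma = R_bar / d2 = 1.5002 / 1.693 = 0.88611931
Cp = (USL - LSL)/(6*sigma) = (94.4 - 80.5)/(6*0.88611931) = 2.6144
Cpu = (94.4 - 91.64)/(3*0.88611931) = 1.0382
Cpl = (91.64 - 80.5)/(3*0.88611931) = 4.1906
Cpk = min(Cpu, Cpl) = 1.0382

1.0382


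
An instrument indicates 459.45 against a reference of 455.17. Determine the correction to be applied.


Correction = standard - reading
= 455.17 - 459.45
= -4.2800

-4.2800


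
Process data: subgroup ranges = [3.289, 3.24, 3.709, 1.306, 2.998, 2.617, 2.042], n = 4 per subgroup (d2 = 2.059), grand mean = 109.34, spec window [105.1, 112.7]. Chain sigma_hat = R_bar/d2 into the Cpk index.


R_bar = (3.289 + 3.24 + 3.709 + 1.306 + 2.998 + 2.617 + 2.042) / 7 = 2.743
sigma = R_bar / d2 = 2.743 / 2.059 = 1.3322001
Cp = (USL - LSL)/(6*sigma) = (112.7 - 105.1)/(6*1.3322001) = 0.9508
Cpu = (112.7 - 109.34)/(3*1.3322001) = 0.8407
Cpl = (109.34 - 105.1)/(3*1.3322001) = 1.0609
Cpk = min(Cpu, Cpl) = 0.8407

0.8407


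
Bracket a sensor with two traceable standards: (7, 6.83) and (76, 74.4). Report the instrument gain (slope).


slope = (y2 - y1) / (x2 - x1)
= (74.4 - 6.83) / (76 - 7)
= 67.5700 / 69
= 0.9793

0.9793


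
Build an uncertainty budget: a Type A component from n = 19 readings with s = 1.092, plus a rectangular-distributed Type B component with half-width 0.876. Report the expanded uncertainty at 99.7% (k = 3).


u_A = s / sqrt(n) = 1.092 / sqrt(19) = 0.25052198
u_B = half_width / sqrt(3) = 0.876 / sqrt(3) = 0.50575884
uc = sqrt(u_A^2 + u_B^2) = sqrt(0.25052198^2 + 0.50575884^2) = 0.56440523
U = k * uc = 3 * 0.56440523
U = 1.6932

1.6932


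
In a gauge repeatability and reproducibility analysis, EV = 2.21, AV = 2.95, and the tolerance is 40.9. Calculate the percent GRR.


GRR = sqrt(EV^2 + AV^2) = sqrt(2.21^2 + 2.95^2) = 3.6860005
%GRR = GRR / tol * 100 = 3.6860005 / 40.9 * 100
%GRR = 9.0122

9.0122


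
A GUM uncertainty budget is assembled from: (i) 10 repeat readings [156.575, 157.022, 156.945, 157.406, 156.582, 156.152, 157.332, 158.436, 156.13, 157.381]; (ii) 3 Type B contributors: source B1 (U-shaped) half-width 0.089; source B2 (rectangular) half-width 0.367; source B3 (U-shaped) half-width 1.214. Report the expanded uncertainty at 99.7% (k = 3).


mean = (156.575 + 157.022 + 156.945 + 157.406 + 156.582 + 156.152 + 157.332 + 158.436 + 156.13 + 157.381) / 10 = 156.9961
s = sqrt(sum((x - mean)^2)/(n-1)) = 0.69258188
u_A = s / sqrt(n) = 0.69258188 / sqrt(10) = 0.21901362
u_B1 = 0.089 / sqrt(2) = 0.062932504
u_B2 = 0.367 / sqrt(3) = 0.21188755
u_B3 = 1.214 / sqrt(2) = 0.85842763
uc = sqrt(0.21901362^2 + 0.062932504^2 + 0.21188755^2 + 0.85842763^2) = 0.91308367
U = k * uc = 3 * 0.91308367
U = 2.7393

2.7393


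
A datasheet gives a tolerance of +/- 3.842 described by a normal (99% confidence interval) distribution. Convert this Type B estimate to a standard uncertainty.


u_B = half_width / 2.576
u_B = 3.842 / 2.576
u_B = 1.4915

1.4915


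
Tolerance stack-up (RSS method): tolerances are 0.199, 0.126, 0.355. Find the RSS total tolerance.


RSS = sqrt(0.199^2 + 0.126^2 + 0.355^2)
= sqrt(0.181502)
= 0.4260

0.4260


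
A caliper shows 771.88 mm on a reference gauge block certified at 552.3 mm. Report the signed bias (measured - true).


Systematic error = measured - true
= 771.88 - 552.3
= 219.5800

219.5800


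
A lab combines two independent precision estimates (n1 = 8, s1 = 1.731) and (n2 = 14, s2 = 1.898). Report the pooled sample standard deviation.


s_p = sqrt(((n1-1)*s1^2 + (n2-1)*s2^2) / (n1+n2-2))
numerator = (8-1)*1.731^2 + (14-1)*1.898^2 = 20.974527 + 46.831252 = 67.805779
denominator = 8 + 14 - 2 = 20
s_p^2 = 67.805779 / 20 = 3.3902889
s_p = sqrt(3.3902889) = 1.8413

1.8413


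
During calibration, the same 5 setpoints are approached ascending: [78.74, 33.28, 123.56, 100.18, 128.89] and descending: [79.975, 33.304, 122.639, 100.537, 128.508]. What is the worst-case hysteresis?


|78.74 - 79.975| = 1.2350
|33.28 - 33.304| = 0.0240
|123.56 - 122.639| = 0.9210
|100.18 - 100.537| = 0.3570
|128.89 - 128.508| = 0.3820
hysteresis = max(diffs) = 1.2350

1.2350


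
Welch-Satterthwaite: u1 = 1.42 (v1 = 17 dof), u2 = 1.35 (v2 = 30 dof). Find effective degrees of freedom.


uc = sqrt(u1^2 + u2^2) = sqrt(1.42^2 + 1.35^2) = 1.9593111
v_eff = uc^4 / (u1^4/v1 + u2^4/v2)
= 1.9593111^4 / (1.42^4/17 + 1.35^4/30)
= 14.737153 / 0.34988564
v_eff = 42.1199

42.1199


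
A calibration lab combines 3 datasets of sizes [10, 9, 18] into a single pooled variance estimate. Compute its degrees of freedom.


nu = sum_i (n_i - 1)
nu = ((10 - 1) + (9 - 1) + (18 - 1))
nu = 9 + 8 + 17
nu = 34

34


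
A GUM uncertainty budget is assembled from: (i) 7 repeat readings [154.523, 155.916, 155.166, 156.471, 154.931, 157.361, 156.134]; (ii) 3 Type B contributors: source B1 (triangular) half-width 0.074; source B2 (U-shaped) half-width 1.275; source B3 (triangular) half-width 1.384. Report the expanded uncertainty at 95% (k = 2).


mean = (154.523 + 155.916 + 155.166 + 156.471 + 154.931 + 157.361 + 156.134) / 7 = 155.786
s = sqrt(sum((x - mean)^2)/(n-1)) = 0.98306053
u_A = s / sqrt(n) = 0.98306053 / sqrt(7) = 0.37156196
u_B1 = 0.074 / sqrt(6) = 0.030210373
u_B2 = 1.275 / sqrt(2) = 0.90156115
u_B3 = 1.384 / sqrt(6) = 0.56501563
uc = sqrt(0.37156196^2 + 0.030210373^2 + 0.90156115^2 + 0.56501563^2) = 1.1273979
U = k * uc = 2 * 1.1273979
U = 2.2548

2.2548


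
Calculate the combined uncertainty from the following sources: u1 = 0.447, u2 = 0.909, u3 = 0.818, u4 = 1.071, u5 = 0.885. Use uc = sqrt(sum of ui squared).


uc = sqrt(0.447^2 + 0.909^2 + 0.818^2 + 1.071^2 + 0.885^2)
uc = sqrt(3.62548)
uc = 1.9041

1.9041


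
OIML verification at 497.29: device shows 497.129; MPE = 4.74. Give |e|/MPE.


e = indication - reference = 497.129 - 497.29 = -0.1610
|e| = 0.1610
ratio = |e| / MPE = 0.1610 / 4.74
ratio = 0.0340

0.0340


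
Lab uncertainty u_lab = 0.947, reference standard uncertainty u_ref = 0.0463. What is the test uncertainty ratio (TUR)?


TUR = u_lab / u_ref
= 0.947 / 0.0463
= 20.4536

20.4536


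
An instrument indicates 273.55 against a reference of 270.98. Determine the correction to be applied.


Correction = standard - reading
= 270.98 - 273.55
= -2.5700

-2.5700


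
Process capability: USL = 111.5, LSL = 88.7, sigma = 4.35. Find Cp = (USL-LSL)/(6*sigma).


Cp = (USL - LSL) / (6 * sigma)
= (111.5 - 88.7) / (6 * 4.35)
= 22.8000 / 26.1000
= 0.8736

0.8736


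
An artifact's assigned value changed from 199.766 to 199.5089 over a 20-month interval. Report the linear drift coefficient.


rate = (v2 - v1) / months
= (199.5089 - 199.766) / 20
= -0.2571 / 20
= -0.0129

-0.0129


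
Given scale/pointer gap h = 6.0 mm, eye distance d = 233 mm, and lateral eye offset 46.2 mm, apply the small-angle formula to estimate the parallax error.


error = h * offset / d
= 6.0 * 46.2 / 233
= 1.1897

1.1897


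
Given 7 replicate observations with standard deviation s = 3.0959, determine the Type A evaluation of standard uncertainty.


u_A = s / sqrt(n)
u_A = 3.0959 / sqrt(7)
u_A = 3.0959 / 2.6457513
u_A = 1.1701

1.1701


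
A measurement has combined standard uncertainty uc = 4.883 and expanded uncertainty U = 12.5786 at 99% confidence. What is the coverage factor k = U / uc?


k = U / uc
k = 12.5786 / 4.883
k = 2.576

2.576


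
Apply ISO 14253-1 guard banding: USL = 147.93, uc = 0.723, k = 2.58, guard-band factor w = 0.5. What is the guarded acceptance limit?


U = k * uc = 2.58 * 0.723 = 1.86534
guard band g = w * U = 0.5 * 1.86534 = 0.93267
AL = USL - g = 147.93 - 0.93267
AL = 146.9973

146.9973


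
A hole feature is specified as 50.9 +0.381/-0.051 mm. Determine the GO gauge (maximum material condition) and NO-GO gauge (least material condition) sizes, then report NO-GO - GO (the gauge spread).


GO = nominal - lower_tol (smallest hole = maximum material condition)
GO = 50.9 - 0.051 = 50.849
NO-GO = nominal + upper_tol (largest hole = least material condition)
NO-GO = 50.9 + 0.381 = 51.281
spread = NO-GO - GO = 51.281 - 50.849 = 0.4320

0.4320


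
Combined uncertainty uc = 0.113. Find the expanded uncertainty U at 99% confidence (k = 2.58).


U = k * uc
U = 2.58 * 0.113
U = 0.2915

0.2915


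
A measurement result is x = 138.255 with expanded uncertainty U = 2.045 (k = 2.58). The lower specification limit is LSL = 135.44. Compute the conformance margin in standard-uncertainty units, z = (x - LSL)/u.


u = U / k = 2.045 / 2.58 = 0.79263566
margin = |LSL - x| = |135.44 - 138.255| = 2.815
z = margin / u = 2.815 / 0.79263566
z = 3.5514

3.5514


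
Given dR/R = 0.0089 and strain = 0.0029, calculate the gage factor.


GF = (dR/R) / epsilon
= 0.0089 / 0.0029
= 3.0690

3.0690


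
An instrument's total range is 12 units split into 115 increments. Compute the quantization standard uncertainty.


resolution = range / divisions
resolution = 12 / 115 = 0.10434783
u_res = resolution / (2*sqrt(3))
u_res = 0.10434783 / 3.4641016
u_res = 0.0301

0.0301


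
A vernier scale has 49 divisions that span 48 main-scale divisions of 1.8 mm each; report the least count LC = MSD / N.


LC = MSD / n_div
= 1.8 / 49
= 0.0367

0.0367


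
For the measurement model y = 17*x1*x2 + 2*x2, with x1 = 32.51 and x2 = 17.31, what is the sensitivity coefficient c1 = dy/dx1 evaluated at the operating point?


y = 17*x1*x2 + 2*x2
dy/dx1 = 17*x2
Evaluate at x2 = 17.31: c1 = 17 * 17.31
c1 = 294.2700

294.2700


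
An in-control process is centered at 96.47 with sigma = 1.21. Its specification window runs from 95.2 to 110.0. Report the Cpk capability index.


Cpu = (USL - mean) / (3*sigma) = (110.0 - 96.47) / (3*1.21) = 3.7273
Cpl = (mean - LSL) / (3*sigma) = (96.47 - 95.2) / (3*1.21) = 0.3499
Cpk = min(Cpu, Cpl) = 0.3499

0.3499


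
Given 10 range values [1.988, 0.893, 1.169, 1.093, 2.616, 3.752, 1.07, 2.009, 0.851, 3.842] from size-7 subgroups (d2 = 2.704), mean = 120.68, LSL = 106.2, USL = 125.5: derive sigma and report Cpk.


R_bar = (1.988 + 0.893 + 1.169 + 1.093 + 2.616 + 3.752 + 1.07 + 2.009 + 0.851 + 3.842) / 10 = 1.9283
sigma = R_bar / d2 = 1.9283 / 2.704 = 0.7131287
Cp = (USL - LSL)/(6*sigma) = (125.5 - 106.2)/(6*0.7131287) = 4.5106
Cpu = (125.5 - 120.68)/(3*0.7131287) = 2.2530
Cpl = (120.68 - 106.2)/(3*0.7131287) = 6.7683
Cpk = min(Cpu, Cpl) = 2.2530

2.2530


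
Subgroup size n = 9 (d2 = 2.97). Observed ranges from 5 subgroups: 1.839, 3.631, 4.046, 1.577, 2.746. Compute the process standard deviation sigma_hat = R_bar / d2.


R_bar = (1.839 + 3.631 + 4.046 + 1.577 + 2.746) / 5
R_bar = 13.839 / 5 = 2.7678
sigma_hat = R_bar / d2 = 2.7678 / 2.97 = 0.9319

0.9319


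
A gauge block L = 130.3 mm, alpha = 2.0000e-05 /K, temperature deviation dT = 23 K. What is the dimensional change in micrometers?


dL = L * alpha * dT
= 130.3 * 2.0000e-05 * 23
= 0.0599380 mm
dL_um = 0.0599380 * 1000 = 59.9380 um

59.9380


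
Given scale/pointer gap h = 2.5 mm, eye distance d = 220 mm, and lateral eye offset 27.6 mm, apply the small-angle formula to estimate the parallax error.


error = h * offset / d
= 2.5 * 27.6 / 220
= 0.3136

0.3136


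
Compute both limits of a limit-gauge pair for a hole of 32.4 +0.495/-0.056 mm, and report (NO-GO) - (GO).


GO = nominal - lower_tol (smallest hole = maximum material condition)
GO = 32.4 - 0.056 = 32.344
NO-GO = nominal + upper_tol (largest hole = least material condition)
NO-GO = 32.4 + 0.495 = 32.895
spread = NO-GO - GO = 32.895 - 32.344 = 0.5510

0.5510


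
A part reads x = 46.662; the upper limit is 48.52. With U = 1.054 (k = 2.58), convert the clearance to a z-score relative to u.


u = U / k = 1.054 / 2.58 = 0.40852713
margin = |USL - x| = |48.52 - 46.662| = 1.858
z = margin / u = 1.858 / 0.40852713
z = 4.5480

4.5480


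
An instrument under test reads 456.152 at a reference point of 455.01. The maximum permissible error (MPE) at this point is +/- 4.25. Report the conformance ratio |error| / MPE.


e = indication - reference = 456.152 - 455.01 = 1.1420
|e| = 1.1420
ratio = |e| / MPE = 1.1420 / 4.25
ratio = 0.2687

0.2687


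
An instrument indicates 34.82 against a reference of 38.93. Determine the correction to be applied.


Correction = standard - reading
= 38.93 - 34.82
= 4.1100

4.1100


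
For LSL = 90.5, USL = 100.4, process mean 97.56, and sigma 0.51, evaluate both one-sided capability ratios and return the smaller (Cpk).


Cpu = (USL - mean) / (3*sigma) = (100.4 - 97.56) / (3*0.51) = 1.8562
Cpl = (mean - LSL) / (3*sigma) = (97.56 - 90.5) / (3*0.51) = 4.6144
Cpk = min(Cpu, Cpl) = 1.8562

1.8562


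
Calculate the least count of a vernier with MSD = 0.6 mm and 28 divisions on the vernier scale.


LC = MSD / n_div
= 0.6 / 28
= 0.0214

0.0214


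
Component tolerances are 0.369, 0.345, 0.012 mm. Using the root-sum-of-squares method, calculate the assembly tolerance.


RSS = sqrt(0.369^2 + 0.345^2 + 0.012^2)
= sqrt(0.25533)
= 0.5053

0.5053


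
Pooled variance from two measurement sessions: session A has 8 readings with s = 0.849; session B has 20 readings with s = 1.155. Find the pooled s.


s_p = sqrt(((n1-1)*s1^2 + (n2-1)*s2^2) / (n1+n2-2))
numerator = (8-1)*0.849^2 + (20-1)*1.155^2 = 5.045607 + 25.346475 = 30.392082
denominator = 8 + 20 - 2 = 26
s_p^2 = 30.392082 / 26 = 1.1689262
s_p = sqrt(1.1689262) = 1.0812

1.0812


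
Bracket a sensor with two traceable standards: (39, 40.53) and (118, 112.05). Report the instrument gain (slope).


slope = (y2 - y1) / (x2 - x1)
= (112.05 - 40.53) / (118 - 39)
= 71.5200 / 79
= 0.9053

0.9053


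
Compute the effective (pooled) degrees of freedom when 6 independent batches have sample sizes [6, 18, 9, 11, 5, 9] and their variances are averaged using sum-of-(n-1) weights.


nu = sum_i (n_i - 1)
nu = ((6 - 1) + (18 - 1) + (9 - 1) + (11 - 1) + (5 - 1) + (9 - 1))
nu = 5 + 17 + 8 + 10 + 4 + 8
nu = 52

52


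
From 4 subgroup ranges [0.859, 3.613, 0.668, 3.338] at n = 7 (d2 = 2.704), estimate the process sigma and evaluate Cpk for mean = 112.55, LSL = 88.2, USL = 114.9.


R_bar = (0.859 + 3.613 + 0.668 + 3.338) / 4 = 2.1195
sigma = R_bar / d2 = 2.1195 / 2.704 = 0.78383876
Cp = (USL - LSL)/(6*sigma) = (114.9 - 88.2)/(6*0.78383876) = 5.6772
Cpu = (114.9 - 112.55)/(3*0.78383876) = 0.9994
Cpl = (112.55 - 88.2)/(3*0.78383876) = 10.3550
Cpk = min(Cpu, Cpl) = 0.9994

0.9994


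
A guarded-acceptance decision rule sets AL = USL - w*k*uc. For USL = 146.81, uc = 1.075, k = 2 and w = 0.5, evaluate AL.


U = k * uc = 2 * 1.075 = 2.15
guard band g = w * U = 0.5 * 2.15 = 1.075
AL = USL - g = 146.81 - 1.075
AL = 145.7350

145.7350


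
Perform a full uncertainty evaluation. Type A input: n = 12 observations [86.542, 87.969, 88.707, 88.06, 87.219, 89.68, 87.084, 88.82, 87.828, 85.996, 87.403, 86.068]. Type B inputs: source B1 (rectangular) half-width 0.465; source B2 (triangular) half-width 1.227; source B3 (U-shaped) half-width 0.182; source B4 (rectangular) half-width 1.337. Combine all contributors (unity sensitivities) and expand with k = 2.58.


mean = (86.542 + 87.969 + 88.707 + 88.06 + 87.219 + 89.68 + 87.084 + 88.82 + 87.828 + 85.996 + 87.403 + 86.068) / 12 = 87.61466667
s = sqrt(sum((x - mean)^2)/(n-1)) = 1.1252007
u_A = s / sqrt(n) = 1.1252007 / sqrt(12) = 0.32481746
u_B1 = 0.465 / sqrt(3) = 0.26846788
u_B2 = 1.227 / sqrt(6) = 0.50092065
u_B3 = 0.182 / sqrt(2) = 0.12869343
u_B4 = 1.337 / sqrt(3) = 0.77191731
uc = sqrt(0.32481746^2 + 0.26846788^2 + 0.50092065^2 + 0.12869343^2 + 0.77191731^2) = 1.0202555
U = k * uc = 2.58 * 1.0202555
U = 2.6323

2.6323


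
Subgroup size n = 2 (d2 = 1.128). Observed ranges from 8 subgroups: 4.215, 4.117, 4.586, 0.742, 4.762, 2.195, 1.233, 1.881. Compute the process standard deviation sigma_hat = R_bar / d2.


R_bar = (4.215 + 4.117 + 4.586 + 0.742 + 4.762 + 2.195 + 1.233 + 1.881) / 8
R_bar = 23.731 / 8 = 2.966375
sigma_hat = R_bar / d2 = 2.966375 / 1.128 = 2.6298

2.6298


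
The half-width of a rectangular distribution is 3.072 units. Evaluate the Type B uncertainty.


u_B = half_width / sqrt(3)
u_B = 3.072 / 1.7320508
u_B = 1.7736

1.7736


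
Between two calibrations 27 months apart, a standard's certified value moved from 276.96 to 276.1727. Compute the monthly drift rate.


rate = (v2 - v1) / months
= (276.1727 - 276.96) / 27
= -0.7873 / 27
= -0.0292

-0.0292


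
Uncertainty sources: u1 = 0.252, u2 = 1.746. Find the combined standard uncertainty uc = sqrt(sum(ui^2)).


uc = sqrt(0.252^2 + 1.746^2)
uc = sqrt(3.11202)
uc = 1.7641

1.7641


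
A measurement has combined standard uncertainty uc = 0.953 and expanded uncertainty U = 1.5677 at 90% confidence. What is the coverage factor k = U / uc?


k = U / uc
k = 1.5677 / 0.953
k = 1.645

1.645


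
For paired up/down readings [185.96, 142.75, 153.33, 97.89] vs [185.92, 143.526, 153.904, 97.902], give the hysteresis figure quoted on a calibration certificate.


|185.96 - 185.92| = 0.0400
|142.75 - 143.526| = 0.7760
|153.33 - 153.904| = 0.5740
|97.89 - 97.902| = 0.0120
hysteresis = max(diffs) = 0.7760

0.7760


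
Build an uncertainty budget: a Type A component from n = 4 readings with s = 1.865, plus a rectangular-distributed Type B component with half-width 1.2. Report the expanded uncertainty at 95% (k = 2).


u_A = s / sqrt(n) = 1.865 / sqrt(4) = 0.9325
u_B = half_width / sqrt(3) = 1.2 / sqrt(3) = 0.69282032
uc = sqrt(u_A^2 + u_B^2) = sqrt(0.9325^2 + 0.69282032^2) = 1.161704
U = k * uc = 2 * 1.161704
U = 2.3234

2.3234


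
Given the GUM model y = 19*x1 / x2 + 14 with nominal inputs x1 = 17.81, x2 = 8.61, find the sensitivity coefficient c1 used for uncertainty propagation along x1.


y = 19*x1 / x2 + 14
dy/dx1 = 19/x2
Evaluate at x2 = 8.61: c1 = 19 / 8.61
c1 = 2.2067

2.2067


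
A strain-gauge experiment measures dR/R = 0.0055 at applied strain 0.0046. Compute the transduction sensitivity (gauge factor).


GF = (dR/R) / epsilon
= 0.0055 / 0.0046
= 1.1957

1.1957


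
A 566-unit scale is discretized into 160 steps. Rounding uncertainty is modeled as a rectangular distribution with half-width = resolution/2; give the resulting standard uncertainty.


resolution = range / divisions
resolution = 566 / 160 = 3.5375
u_res = resolution / (2*sqrt(3))
u_res = 3.5375 / 3.4641016
u_res = 1.0212

1.0212


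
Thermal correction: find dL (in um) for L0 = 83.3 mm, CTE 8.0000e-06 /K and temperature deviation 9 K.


dL = L * alpha * dT
= 83.3 * 8.0000e-06 * 9
= 0.0059976 mm
dL_um = 0.0059976 * 1000 = 5.9976 um

5.9976


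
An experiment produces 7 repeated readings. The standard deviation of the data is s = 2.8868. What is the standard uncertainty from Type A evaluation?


u_A = s / sqrt(n)
u_A = 2.8868 / sqrt(7)
u_A = 2.8868 / 2.6457513
u_A = 1.0911

1.0911


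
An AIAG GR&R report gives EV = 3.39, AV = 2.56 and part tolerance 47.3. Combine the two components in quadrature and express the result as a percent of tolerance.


GRR = sqrt(EV^2 + AV^2) = sqrt(3.39^2 + 2.56^2) = 4.2480231
%GRR = GRR / tol * 100 = 4.2480231 / 47.3 * 100
%GRR = 8.9810

8.9810


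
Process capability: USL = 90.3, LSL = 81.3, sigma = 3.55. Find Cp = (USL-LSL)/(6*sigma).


Cp = (USL - LSL) / (6 * sigma)
= (90.3 - 81.3) / (6 * 3.55)
= 9.0000 / 21.3000
= 0.4225

0.4225


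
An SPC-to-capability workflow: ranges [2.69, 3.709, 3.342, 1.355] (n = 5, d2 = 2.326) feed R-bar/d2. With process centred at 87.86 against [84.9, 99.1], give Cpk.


R_bar = (2.69 + 3.709 + 3.342 + 1.355) / 4 = 2.774
sigma = R_bar / d2 = 2.774 / 2.326 = 1.1926053
Cp = (USL - LSL)/(6*sigma) = (99.1 - 84.9)/(6*1.1926053) = 1.9845
Cpu = (99.1 - 87.86)/(3*1.1926053) = 3.1416
Cpl = (87.86 - 84.9)/(3*1.1926053) = 0.8273
Cpk = min(Cpu, Cpl) = 0.8273

0.8273
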